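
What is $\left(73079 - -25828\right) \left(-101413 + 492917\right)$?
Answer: $38722486128$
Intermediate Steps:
$\left(73079 - -25828\right) \left(-101413 + 492917\right) = \left(73079 + 25828\right) 391504 = 98907 \cdot 391504 = 38722486128$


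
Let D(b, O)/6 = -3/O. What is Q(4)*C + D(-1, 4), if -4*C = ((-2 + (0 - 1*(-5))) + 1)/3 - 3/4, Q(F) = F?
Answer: -61/12 ≈ -5.0833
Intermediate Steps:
C = -7/48 (C = -(((-2 + (0 - 1*(-5))) + 1)/3 - 3/4)/4 = -(((-2 + (0 + 5)) + 1)*(1/3) - 3*1/4)/4 = -(((-2 + 5) + 1)*(1/3) - 3/4)/4 = -((3 + 1)*(1/3) - 3/4)/4 = -(4*(1/3) - 3/4)/4 = -(4/3 - 3/4)/4 = -1/4*7/12 = -7/48 ≈ -0.14583)
D(b, O) = -18/O (D(b, O) = 6*(-3/O) = -18/O)
Q(4)*C + D(-1, 4) = 4*(-7/48) - 18/4 = -7/12 - 18*1/4 = -7/12 - 9/2 = -61/12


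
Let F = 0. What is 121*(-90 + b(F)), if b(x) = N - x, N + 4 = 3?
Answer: -11011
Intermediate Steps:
N = -1 (N = -4 + 3 = -1)
b(x) = -1 - x
121*(-90 + b(F)) = 121*(-90 + (-1 - 1*0)) = 121*(-90 + (-1 + 0)) = 121*(-90 - 1) = 121*(-91) = -11011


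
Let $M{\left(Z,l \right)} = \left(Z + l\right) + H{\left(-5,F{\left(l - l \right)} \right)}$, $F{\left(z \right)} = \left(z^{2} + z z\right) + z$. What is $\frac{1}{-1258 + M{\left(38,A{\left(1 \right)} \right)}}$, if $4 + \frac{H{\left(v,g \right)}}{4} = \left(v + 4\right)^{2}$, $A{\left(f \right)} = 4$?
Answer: $- \frac{1}{1228} \approx -0.00081433$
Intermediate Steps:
$F{\left(z \right)} = z + 2 z^{2}$ ($F{\left(z \right)} = \left(z^{2} + z^{2}\right) + z = 2 z^{2} + z = z + 2 z^{2}$)
$H{\left(v,g \right)} = -16 + 4 \left(4 + v\right)^{2}$ ($H{\left(v,g \right)} = -16 + 4 \left(v + 4\right)^{2} = -16 + 4 \left(4 + v\right)^{2}$)
$M{\left(Z,l \right)} = -12 + Z + l$ ($M{\left(Z,l \right)} = \left(Z + l\right) - \left(16 - 4 \left(4 - 5\right)^{2}\right) = \left(Z + l\right) - \left(16 - 4 \left(-1\right)^{2}\right) = \left(Z + l\right) + \left(-16 + 4 \cdot 1\right) = \left(Z + l\right) + \left(-16 + 4\right) = \left(Z + l\right) - 12 = -12 + Z + l$)
$\frac{1}{-1258 + M{\left(38,A{\left(1 \right)} \right)}} = \frac{1}{-1258 + \left(-12 + 38 + 4\right)} = \frac{1}{-1258 + 30} = \frac{1}{-1228} = - \frac{1}{1228}$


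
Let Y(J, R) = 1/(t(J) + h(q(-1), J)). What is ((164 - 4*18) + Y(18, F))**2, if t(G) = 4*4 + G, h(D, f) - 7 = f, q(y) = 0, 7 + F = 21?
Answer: 29474041/3481 ≈ 8467.1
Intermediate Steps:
F = 14 (F = -7 + 21 = 14)
h(D, f) = 7 + f
t(G) = 16 + G
Y(J, R) = 1/(23 + 2*J) (Y(J, R) = 1/((16 + J) + (7 + J)) = 1/(23 + 2*J))
((164 - 4*18) + Y(18, F))**2 = ((164 - 4*18) + 1/(23 + 2*18))**2 = ((164 - 1*72) + 1/(23 + 36))**2 = ((164 - 72) + 1/59)**2 = (92 + 1/59)**2 = (5429/59)**2 = 29474041/3481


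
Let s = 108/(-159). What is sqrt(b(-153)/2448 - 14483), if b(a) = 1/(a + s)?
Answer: I*sqrt(4442818109722205)/553860 ≈ 120.35*I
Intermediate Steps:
s = -36/53 (s = 108*(-1/159) = -36/53 ≈ -0.67924)
b(a) = 1/(-36/53 + a) (b(a) = 1/(a - 36/53) = 1/(-36/53 + a))
sqrt(b(-153)/2448 - 14483) = sqrt((53/(-36 + 53*(-153)))/2448 - 14483) = sqrt((53/(-36 - 8109))*(1/2448) - 14483) = sqrt((53/(-8145))*(1/2448) - 14483) = sqrt((53*(-1/8145))*(1/2448) - 14483) = sqrt(-53/8145*1/2448 - 14483) = sqrt(-53/19938960 - 14483) = sqrt(-288775957733/19938960) = I*sqrt(4442818109722205)/553860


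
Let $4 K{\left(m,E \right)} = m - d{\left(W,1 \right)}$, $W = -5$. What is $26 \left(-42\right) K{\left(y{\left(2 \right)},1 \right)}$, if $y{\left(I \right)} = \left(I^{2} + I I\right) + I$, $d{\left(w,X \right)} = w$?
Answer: $-4095$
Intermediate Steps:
$y{\left(I \right)} = I + 2 I^{2}$ ($y{\left(I \right)} = \left(I^{2} + I^{2}\right) + I = 2 I^{2} + I = I + 2 I^{2}$)
$K{\left(m,E \right)} = \frac{5}{4} + \frac{m}{4}$ ($K{\left(m,E \right)} = \frac{m - -5}{4} = \frac{m + 5}{4} = \frac{5 + m}{4} = \frac{5}{4} + \frac{m}{4}$)
$26 \left(-42\right) K{\left(y{\left(2 \right)},1 \right)} = 26 \left(-42\right) \left(\frac{5}{4} + \frac{2 \left(1 + 2 \cdot 2\right)}{4}\right) = - 1092 \left(\frac{5}{4} + \frac{2 \left(1 + 4\right)}{4}\right) = - 1092 \left(\frac{5}{4} + \frac{2 \cdot 5}{4}\right) = - 1092 \left(\frac{5}{4} + \frac{1}{4} \cdot 10\right) = - 1092 \left(\frac{5}{4} + \frac{5}{2}\right) = \left(-1092\right) \frac{15}{4} = -4095$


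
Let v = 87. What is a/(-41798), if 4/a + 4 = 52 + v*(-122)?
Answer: 1/110409417 ≈ 9.0572e-9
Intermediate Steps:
a = -2/5283 (a = 4/(-4 + (52 + 87*(-122))) = 4/(-4 + (52 - 10614)) = 4/(-4 - 10562) = 4/(-10566) = 4*(-1/10566) = -2/5283 ≈ -0.00037857)
a/(-41798) = -2/5283/(-41798) = -2/5283*(-1/41798) = 1/110409417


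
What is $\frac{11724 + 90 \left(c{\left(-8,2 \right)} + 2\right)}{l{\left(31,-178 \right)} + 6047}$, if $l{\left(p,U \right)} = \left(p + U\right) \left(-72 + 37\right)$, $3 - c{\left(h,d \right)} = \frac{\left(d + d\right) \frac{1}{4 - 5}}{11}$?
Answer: $\frac{67137}{61556} \approx 1.0907$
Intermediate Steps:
$c{\left(h,d \right)} = 3 + \frac{2 d}{11}$ ($c{\left(h,d \right)} = 3 - \frac{\left(d + d\right) \frac{1}{4 - 5}}{11} = 3 - \frac{2 d}{-1} \cdot \frac{1}{11} = 3 - 2 d \left(-1\right) \frac{1}{11} = 3 - - 2 d \frac{1}{11} = 3 - - \frac{2 d}{11} = 3 + \frac{2 d}{11}$)
$l{\left(p,U \right)} = - 35 U - 35 p$ ($l{\left(p,U \right)} = \left(U + p\right) \left(-35\right) = - 35 U - 35 p$)
$\frac{11724 + 90 \left(c{\left(-8,2 \right)} + 2\right)}{l{\left(31,-178 \right)} + 6047} = \frac{11724 + 90 \left(\left(3 + \frac{2}{11} \cdot 2\right) + 2\right)}{\left(\left(-35\right) \left(-178\right) - 1085\right) + 6047} = \frac{11724 + 90 \left(\left(3 + \frac{4}{11}\right) + 2\right)}{\left(6230 - 1085\right) + 6047} = \frac{11724 + 90 \left(\frac{37}{11} + 2\right)}{5145 + 6047} = \frac{11724 + 90 \cdot \frac{59}{11}}{11192} = \left(11724 + \frac{5310}{11}\right) \frac{1}{11192} = \frac{134274}{11} \cdot \frac{1}{11192} = \frac{67137}{61556}$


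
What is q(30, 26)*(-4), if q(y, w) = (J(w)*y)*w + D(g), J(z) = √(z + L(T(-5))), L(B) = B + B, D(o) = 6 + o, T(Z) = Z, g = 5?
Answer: -12524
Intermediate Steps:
L(B) = 2*B
J(z) = √(-10 + z) (J(z) = √(z + 2*(-5)) = √(z - 10) = √(-10 + z))
q(y, w) = 11 + w*y*√(-10 + w) (q(y, w) = (√(-10 + w)*y)*w + (6 + 5) = (y*√(-10 + w))*w + 11 = w*y*√(-10 + w) + 11 = 11 + w*y*√(-10 + w))
q(30, 26)*(-4) = (11 + 26*30*√(-10 + 26))*(-4) = (11 + 26*30*√16)*(-4) = (11 + 26*30*4)*(-4) = (11 + 3120)*(-4) = 3131*(-4) = -12524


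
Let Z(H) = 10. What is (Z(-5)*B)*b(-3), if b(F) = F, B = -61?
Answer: 1830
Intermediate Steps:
(Z(-5)*B)*b(-3) = (10*(-61))*(-3) = -610*(-3) = 1830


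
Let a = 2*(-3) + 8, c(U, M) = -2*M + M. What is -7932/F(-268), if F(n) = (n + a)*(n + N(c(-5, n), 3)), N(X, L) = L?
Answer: -3966/35245 ≈ -0.11253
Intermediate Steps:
c(U, M) = -M
a = 2 (a = -6 + 8 = 2)
F(n) = (2 + n)*(3 + n) (F(n) = (n + 2)*(n + 3) = (2 + n)*(3 + n))
-7932/F(-268) = -7932/(6 + (-268)² + 5*(-268)) = -7932/(6 + 71824 - 1340) = -7932/70490 = -7932*1/70490 = -3966/35245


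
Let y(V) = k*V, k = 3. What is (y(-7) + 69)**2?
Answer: 2304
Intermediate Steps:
y(V) = 3*V
(y(-7) + 69)**2 = (3*(-7) + 69)**2 = (-21 + 69)**2 = 48**2 = 2304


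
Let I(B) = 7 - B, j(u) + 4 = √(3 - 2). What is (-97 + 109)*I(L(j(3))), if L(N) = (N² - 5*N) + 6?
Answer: -276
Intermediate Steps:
j(u) = -3 (j(u) = -4 + √(3 - 2) = -4 + √1 = -4 + 1 = -3)
L(N) = 6 + N² - 5*N
(-97 + 109)*I(L(j(3))) = (-97 + 109)*(7 - (6 + (-3)² - 5*(-3))) = 12*(7 - (6 + 9 + 15)) = 12*(7 - 1*30) = 12*(7 - 30) = 12*(-23) = -276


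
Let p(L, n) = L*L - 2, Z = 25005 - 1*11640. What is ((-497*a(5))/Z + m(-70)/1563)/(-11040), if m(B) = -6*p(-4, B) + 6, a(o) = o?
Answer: 65687/3074933664 ≈ 2.1362e-5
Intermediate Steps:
Z = 13365 (Z = 25005 - 11640 = 13365)
p(L, n) = -2 + L² (p(L, n) = L² - 2 = -2 + L²)
m(B) = -78 (m(B) = -6*(-2 + (-4)²) + 6 = -6*(-2 + 16) + 6 = -6*14 + 6 = -84 + 6 = -78)
((-497*a(5))/Z + m(-70)/1563)/(-11040) = (-497*5/13365 - 78/1563)/(-11040) = (-2485*1/13365 - 78*1/1563)*(-1/11040) = (-497/2673 - 26/521)*(-1/11040) = -328435/1392633*(-1/11040) = 65687/3074933664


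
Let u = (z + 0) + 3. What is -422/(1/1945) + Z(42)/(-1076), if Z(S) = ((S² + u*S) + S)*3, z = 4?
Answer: -220794085/269 ≈ -8.2080e+5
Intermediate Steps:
u = 7 (u = (4 + 0) + 3 = 4 + 3 = 7)
Z(S) = 3*S² + 24*S (Z(S) = ((S² + 7*S) + S)*3 = (S² + 8*S)*3 = 3*S² + 24*S)
-422/(1/1945) + Z(42)/(-1076) = -422/(1/1945) + (3*42*(8 + 42))/(-1076) = -422/1/1945 + (3*42*50)*(-1/1076) = -422*1945 + 6300*(-1/1076) = -820790 - 1575/269 = -220794085/269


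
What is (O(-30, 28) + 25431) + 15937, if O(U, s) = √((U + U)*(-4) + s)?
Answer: 41368 + 2*√67 ≈ 41384.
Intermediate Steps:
O(U, s) = √(s - 8*U) (O(U, s) = √((2*U)*(-4) + s) = √(-8*U + s) = √(s - 8*U))
(O(-30, 28) + 25431) + 15937 = (√(28 - 8*(-30)) + 25431) + 15937 = (√(28 + 240) + 25431) + 15937 = (√268 + 25431) + 15937 = (2*√67 + 25431) + 15937 = (25431 + 2*√67) + 15937 = 41368 + 2*√67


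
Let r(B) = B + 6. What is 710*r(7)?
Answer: 9230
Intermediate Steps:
r(B) = 6 + B
710*r(7) = 710*(6 + 7) = 710*13 = 9230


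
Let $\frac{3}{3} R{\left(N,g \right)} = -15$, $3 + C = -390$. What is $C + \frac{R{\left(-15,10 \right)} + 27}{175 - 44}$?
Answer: $- \frac{51471}{131} \approx -392.91$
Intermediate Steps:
$C = -393$ ($C = -3 - 390 = -393$)
$R{\left(N,g \right)} = -15$
$C + \frac{R{\left(-15,10 \right)} + 27}{175 - 44} = -393 + \frac{-15 + 27}{175 - 44} = -393 + \frac{12}{131} = - \frac{51471}{131}$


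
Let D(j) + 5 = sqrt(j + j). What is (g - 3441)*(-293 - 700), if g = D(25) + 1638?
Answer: 1795344 - 4965*sqrt(2) ≈ 1.7883e+6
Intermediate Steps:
D(j) = -5 + sqrt(2)*sqrt(j) (D(j) = -5 + sqrt(j + j) = -5 + sqrt(2*j) = -5 + sqrt(2)*sqrt(j))
g = 1633 + 5*sqrt(2) (g = (-5 + sqrt(2)*sqrt(25)) + 1638 = (-5 + sqrt(2)*5) + 1638 = (-5 + 5*sqrt(2)) + 1638 = 1633 + 5*sqrt(2) ≈ 1640.1)
(g - 3441)*(-293 - 700) = ((1633 + 5*sqrt(2)) - 3441)*(-293 - 700) = (-1808 + 5*sqrt(2))*(-993) = 1795344 - 4965*sqrt(2)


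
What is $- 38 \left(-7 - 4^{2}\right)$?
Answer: $874$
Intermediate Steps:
$- 38 \left(-7 - 4^{2}\right) = - 38 \left(-7 - 16\right) = \left(-38\right) \left(-23\right) = 874$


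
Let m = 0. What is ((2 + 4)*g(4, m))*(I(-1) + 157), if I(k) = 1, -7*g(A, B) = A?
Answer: -3792/7 ≈ -541.71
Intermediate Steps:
g(A, B) = -A/7
((2 + 4)*g(4, m))*(I(-1) + 157) = ((2 + 4)*(-⅐*4))*(1 + 157) = (6*(-4/7))*158 = -24/7*158 = -3792/7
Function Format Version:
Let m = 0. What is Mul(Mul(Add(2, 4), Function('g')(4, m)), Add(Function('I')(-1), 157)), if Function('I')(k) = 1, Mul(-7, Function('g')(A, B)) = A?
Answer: Rational(-3792, 7) ≈ -541.71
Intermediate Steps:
Function('g')(A, B) = Mul(Rational(-1, 7), A)
Mul(Mul(Add(2, 4), Function('g')(4, m)), Add(Function('I')(-1), 157)) = Mul(Mul(Add(2, 4), Mul(Rational(-1, 7), 4)), Add(1, 157)) = Mul(Mul(6, Rational(-4, 7)), 158) = Mul(Rational(-24, 7), 158) = Rational(-3792, 7)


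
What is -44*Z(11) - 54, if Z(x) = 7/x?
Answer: -82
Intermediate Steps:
-44*Z(11) - 54 = -308/11 - 54 = -44*7/11 - 54 = -28 - 54 = -82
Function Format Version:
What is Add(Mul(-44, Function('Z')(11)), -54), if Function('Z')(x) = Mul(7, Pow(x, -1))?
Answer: -82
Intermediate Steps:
Add(Mul(-44, Function('Z')(11)), -54) = Add(Mul(-44, Mul(7, Pow(11, -1))), -54) = Add(Mul(-44, Mul(7, Rational(1, 11))), -54) = Add(Mul(-44, Rational(7, 11)), -54) = Add(-28, -54) = -82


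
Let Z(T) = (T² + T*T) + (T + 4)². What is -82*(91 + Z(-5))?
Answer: -11644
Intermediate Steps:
Z(T) = (4 + T)² + 2*T² (Z(T) = (T² + T²) + (4 + T)² = 2*T² + (4 + T)² = (4 + T)² + 2*T²)
-82*(91 + Z(-5)) = -82*(91 + ((4 - 5)² + 2*(-5)²)) = -82*(91 + ((-1)² + 2*25)) = -82*(91 + (1 + 50)) = -82*(91 + 51) = -82*142 = -11644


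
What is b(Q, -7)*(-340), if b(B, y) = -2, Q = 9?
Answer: 680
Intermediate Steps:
b(Q, -7)*(-340) = -2*(-340) = 680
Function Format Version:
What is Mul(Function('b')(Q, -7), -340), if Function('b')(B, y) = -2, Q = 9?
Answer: 680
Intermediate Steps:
Mul(Function('b')(Q, -7), -340) = Mul(-2, -340) = 680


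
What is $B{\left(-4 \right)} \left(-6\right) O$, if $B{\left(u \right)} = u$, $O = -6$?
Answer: $-144$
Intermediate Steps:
$B{\left(-4 \right)} \left(-6\right) O = \left(-4\right) \left(-6\right) \left(-6\right) = 24 \left(-6\right) = -144$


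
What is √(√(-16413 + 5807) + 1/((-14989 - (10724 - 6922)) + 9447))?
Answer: √(-146 + 1364224*I*√10606)/1168 ≈ 7.1758 + 7.1758*I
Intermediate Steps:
√(√(-16413 + 5807) + 1/((-14989 - (10724 - 6922)) + 9447)) = √(√(-10606) + 1/((-14989 - 1*3802) + 9447)) = √(I*√10606 + 1/((-14989 - 3802) + 9447)) = √(I*√10606 + 1/(-18791 + 9447)) = √(I*√10606 + 1/(-9344)) = √(I*√10606 - 1/9344) = √(-1/9344 + I*√10606)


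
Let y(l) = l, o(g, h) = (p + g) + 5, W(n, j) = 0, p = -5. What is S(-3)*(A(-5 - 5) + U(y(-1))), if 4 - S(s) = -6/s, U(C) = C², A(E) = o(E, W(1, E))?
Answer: -18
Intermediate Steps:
o(g, h) = g (o(g, h) = (-5 + g) + 5 = g)
A(E) = E
S(s) = 4 + 6/s (S(s) = 4 - (-6)/s = 4 + 6/s)
S(-3)*(A(-5 - 5) + U(y(-1))) = (4 + 6/(-3))*((-5 - 5) + (-1)²) = (4 + 6*(-⅓))*(-10 + 1) = (4 - 2)*(-9) = 2*(-9) = -18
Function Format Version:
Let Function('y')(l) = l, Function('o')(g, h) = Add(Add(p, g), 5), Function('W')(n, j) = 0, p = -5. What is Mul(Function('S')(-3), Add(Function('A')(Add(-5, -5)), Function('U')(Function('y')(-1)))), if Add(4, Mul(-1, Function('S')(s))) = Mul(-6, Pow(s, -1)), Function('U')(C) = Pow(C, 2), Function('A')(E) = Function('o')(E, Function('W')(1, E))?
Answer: -18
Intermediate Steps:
Function('o')(g, h) = g (Function('o')(g, h) = Add(Add(-5, g), 5) = g)
Function('A')(E) = E
Function('S')(s) = Add(4, Mul(6, Pow(s, -1))) (Function('S')(s) = Add(4, Mul(-1, Mul(-6, Pow(s, -1)))) = Add(4, Mul(6, Pow(s, -1))))
Mul(Function('S')(-3), Add(Function('A')(Add(-5, -5)), Function('U')(Function('y')(-1)))) = Mul(Add(4, Mul(6, Pow(-3, -1))), Add(Add(-5, -5), Pow(-1, 2))) = Mul(Add(4, Mul(6, Rational(-1, 3))), Add(-10, 1)) = Mul(Add(4, -2), -9) = Mul(2, -9) = -18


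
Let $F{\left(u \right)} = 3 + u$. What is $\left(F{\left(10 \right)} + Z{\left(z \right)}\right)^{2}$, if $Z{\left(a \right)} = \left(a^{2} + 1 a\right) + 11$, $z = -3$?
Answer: $900$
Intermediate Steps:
$Z{\left(a \right)} = 11 + a + a^{2}$ ($Z{\left(a \right)} = \left(a^{2} + a\right) + 11 = \left(a + a^{2}\right) + 11 = 11 + a + a^{2}$)
$\left(F{\left(10 \right)} + Z{\left(z \right)}\right)^{2} = \left(\left(3 + 10\right) + \left(11 - 3 + \left(-3\right)^{2}\right)\right)^{2} = \left(13 + \left(11 - 3 + 9\right)\right)^{2} = \left(13 + 17\right)^{2} = 30^{2} = 900$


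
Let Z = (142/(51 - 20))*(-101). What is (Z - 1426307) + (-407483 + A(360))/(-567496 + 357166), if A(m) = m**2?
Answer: -9302857629097/6520230 ≈ -1.4268e+6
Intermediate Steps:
Z = -14342/31 (Z = (142/31)*(-101) = -14342/31 ≈ -462.65)
(Z - 1426307) + (-407483 + A(360))/(-567496 + 357166) = (-14342/31 - 1426307) + (-407483 + 360**2)/(-567496 + 357166) = -44229859/31 + (-407483 + 129600)/(-210330) = -44229859/31 - 277883*(-1/210330) = -44229859/31 + 277883/210330 = -9302857629097/6520230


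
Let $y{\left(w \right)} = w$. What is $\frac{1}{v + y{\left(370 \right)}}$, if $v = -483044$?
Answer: $- \frac{1}{482674} \approx -2.0718 \cdot 10^{-6}$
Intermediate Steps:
$\frac{1}{v + y{\left(370 \right)}} = \frac{1}{-483044 + 370} = \frac{1}{-482674} = - \frac{1}{482674}$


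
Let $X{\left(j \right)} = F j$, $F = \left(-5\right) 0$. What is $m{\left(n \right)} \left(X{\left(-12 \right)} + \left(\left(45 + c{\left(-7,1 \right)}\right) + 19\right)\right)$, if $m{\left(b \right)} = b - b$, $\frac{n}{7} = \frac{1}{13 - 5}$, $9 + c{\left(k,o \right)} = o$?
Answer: $0$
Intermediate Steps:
$c{\left(k,o \right)} = -9 + o$
$n = \frac{7}{8}$ ($n = \frac{7}{13 - 5} = \frac{7}{8} \approx 0.875$)
$m{\left(b \right)} = 0$
$F = 0$
$X{\left(j \right)} = 0$ ($X{\left(j \right)} = 0 j = 0$)
$m{\left(n \right)} \left(X{\left(-12 \right)} + \left(\left(45 + c{\left(-7,1 \right)}\right) + 19\right)\right) = 0 \left(0 + \left(\left(45 + \left(-9 + 1\right)\right) + 19\right)\right) = 0 \left(0 + \left(\left(45 - 8\right) + 19\right)\right) = 0 \left(0 + \left(37 + 19\right)\right) = 0 \left(0 + 56\right) = 0 \cdot 56 = 0$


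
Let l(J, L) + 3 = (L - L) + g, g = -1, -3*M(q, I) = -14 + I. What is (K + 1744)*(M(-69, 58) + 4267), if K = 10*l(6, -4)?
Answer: 7245976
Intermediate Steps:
M(q, I) = 14/3 - I/3 (M(q, I) = -(-14 + I)/3 = 14/3 - I/3)
l(J, L) = -4 (l(J, L) = -3 + ((L - L) - 1) = -3 + (0 - 1) = -3 - 1 = -4)
K = -40 (K = 10*(-4) = -40)
(K + 1744)*(M(-69, 58) + 4267) = (-40 + 1744)*((14/3 - ⅓*58) + 4267) = 1704*((14/3 - 58/3) + 4267) = 1704*(-44/3 + 4267) = 1704*(12757/3) = 7245976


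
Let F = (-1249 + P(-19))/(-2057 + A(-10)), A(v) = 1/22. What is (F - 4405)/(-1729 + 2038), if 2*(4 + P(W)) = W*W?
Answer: -15331990/1075629 ≈ -14.254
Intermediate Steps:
P(W) = -4 + W**2/2 (P(W) = -4 + (W*W)/2 = -4 + W**2/2)
A(v) = 1/22
F = 1815/3481 (F = (-1249 + (-4 + (1/2)*(-19)**2))/(-2057 + 1/22) = (-1249 + (-4 + (1/2)*361))/(-45253/22) = (-1249 + (-4 + 361/2))*(-22/45253) = (-1249 + 353/2)*(-22/45253) = -2145/2*(-22/45253) = 1815/3481 ≈ 0.52140)
(F - 4405)/(-1729 + 2038) = (1815/3481 - 4405)/(-1729 + 2038) = -15331990/3481/309 = -15331990/3481*1/309 = -15331990/1075629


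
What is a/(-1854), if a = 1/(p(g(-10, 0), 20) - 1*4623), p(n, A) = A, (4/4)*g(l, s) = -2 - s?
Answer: 1/8533962 ≈ 1.1718e-7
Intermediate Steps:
g(l, s) = -2 - s
a = -1/4603 (a = 1/(20 - 1*4623) = 1/(20 - 4623) = 1/(-4603) = -1/4603 ≈ -0.00021725)
a/(-1854) = -1/4603/(-1854) = -1/4603*(-1/1854) = 1/8533962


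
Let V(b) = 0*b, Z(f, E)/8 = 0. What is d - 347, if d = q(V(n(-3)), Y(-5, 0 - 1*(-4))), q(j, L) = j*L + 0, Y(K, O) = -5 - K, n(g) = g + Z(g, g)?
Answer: -347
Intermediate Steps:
Z(f, E) = 0 (Z(f, E) = 8*0 = 0)
n(g) = g (n(g) = g + 0 = g)
V(b) = 0
q(j, L) = L*j (q(j, L) = L*j + 0 = L*j)
d = 0 (d = (-5 - 1*(-5))*0 = (-5 + 5)*0 = 0*0 = 0)
d - 347 = 0 - 347 = -347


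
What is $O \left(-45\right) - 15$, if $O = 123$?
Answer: $-5550$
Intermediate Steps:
$O \left(-45\right) - 15 = 123 \left(-45\right) - 15 = -5535 - 15 = -5550$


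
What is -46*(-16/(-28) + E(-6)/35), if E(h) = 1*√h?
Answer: -184/7 - 46*I*√6/35 ≈ -26.286 - 3.2193*I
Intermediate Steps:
E(h) = √h
-46*(-16/(-28) + E(-6)/35) = -46*(-16/(-28) + √(-6)/35) = -46*(-16*(-1/28) + (I*√6)*(1/35)) = -46*(4/7 + I*√6/35) = -184/7 - 46*I*√6/35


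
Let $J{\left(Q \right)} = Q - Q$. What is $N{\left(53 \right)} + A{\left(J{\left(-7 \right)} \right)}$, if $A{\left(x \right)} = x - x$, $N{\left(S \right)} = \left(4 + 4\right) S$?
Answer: $424$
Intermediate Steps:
$N{\left(S \right)} = 8 S$
$J{\left(Q \right)} = 0$
$A{\left(x \right)} = 0$
$N{\left(53 \right)} + A{\left(J{\left(-7 \right)} \right)} = 8 \cdot 53 + 0 = 424 + 0 = 424$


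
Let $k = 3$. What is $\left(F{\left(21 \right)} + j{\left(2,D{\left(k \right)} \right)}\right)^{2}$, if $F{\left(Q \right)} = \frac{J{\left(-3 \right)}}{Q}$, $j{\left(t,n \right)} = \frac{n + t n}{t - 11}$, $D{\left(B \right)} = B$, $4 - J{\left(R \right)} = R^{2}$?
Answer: $\frac{676}{441} \approx 1.5329$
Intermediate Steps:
$J{\left(R \right)} = 4 - R^{2}$
$j{\left(t,n \right)} = \frac{n + n t}{-11 + t}$
$F{\left(Q \right)} = - \frac{5}{Q}$ ($F{\left(Q \right)} = \frac{4 - \left(-3\right)^{2}}{Q} = \frac{4 - 9}{Q} = - \frac{5}{Q}$)
$\left(F{\left(21 \right)} + j{\left(2,D{\left(k \right)} \right)}\right)^{2} = \left(- \frac{5}{21} + \frac{3 \left(1 + 2\right)}{-11 + 2}\right)^{2} = \left(\left(-5\right) \frac{1}{21} + 3 \frac{1}{-9} \cdot 3\right)^{2} = \left(- \frac{5}{21} + 3 \left(- \frac{1}{9}\right) 3\right)^{2} = \left(- \frac{5}{21} - 1\right)^{2} = \left(- \frac{26}{21}\right)^{2} = \frac{676}{441}$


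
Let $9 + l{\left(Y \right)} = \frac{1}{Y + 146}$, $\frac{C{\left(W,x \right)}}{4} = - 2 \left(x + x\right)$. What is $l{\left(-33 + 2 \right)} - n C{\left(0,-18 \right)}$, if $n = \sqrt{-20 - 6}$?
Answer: $- \frac{1034}{115} - 288 i \sqrt{26} \approx -8.9913 - 1468.5 i$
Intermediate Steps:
$C{\left(W,x \right)} = - 16 x$ ($C{\left(W,x \right)} = 4 \left(- 2 \left(x + x\right)\right) = 4 \left(- 2 \cdot 2 x\right) = 4 \left(- 4 x\right) = - 16 x$)
$n = i \sqrt{26}$ ($n = \sqrt{-26} = i \sqrt{26} \approx 5.099 i$)
$l{\left(Y \right)} = -9 + \frac{1}{146 + Y}$ ($l{\left(Y \right)} = -9 + \frac{1}{Y + 146} = -9 + \frac{1}{146 + Y}$)
$l{\left(-33 + 2 \right)} - n C{\left(0,-18 \right)} = \frac{-1313 - 9 \left(-33 + 2\right)}{146 + \left(-33 + 2\right)} - i \sqrt{26} \left(\left(-16\right) \left(-18\right)\right) = \frac{-1313 - -279}{146 - 31} - i \sqrt{26} \cdot 288 = \frac{-1313 + 279}{115} - 288 i \sqrt{26} = \frac{1}{115} \left(-1034\right) - 288 i \sqrt{26} = - \frac{1034}{115} - 288 i \sqrt{26}$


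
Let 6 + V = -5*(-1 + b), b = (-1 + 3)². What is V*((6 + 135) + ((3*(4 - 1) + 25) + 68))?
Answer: -5103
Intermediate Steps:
b = 4 (b = 2² = 4)
V = -21 (V = -6 - 5*(-1 + 4) = -6 - 5*3 = -6 - 15 = -21)
V*((6 + 135) + ((3*(4 - 1) + 25) + 68)) = -21*((6 + 135) + ((3*(4 - 1) + 25) + 68)) = -21*(141 + ((3*3 + 25) + 68)) = -21*(141 + ((9 + 25) + 68)) = -21*(141 + (34 + 68)) = -21*(141 + 102) = -21*243 = -5103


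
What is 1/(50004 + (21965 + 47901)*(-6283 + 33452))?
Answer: 1/1898239358 ≈ 5.2680e-10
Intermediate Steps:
1/(50004 + (21965 + 47901)*(-6283 + 33452)) = 1/(50004 + 69866*27169) = 1/(50004 + 1898189354) = 1/1898239358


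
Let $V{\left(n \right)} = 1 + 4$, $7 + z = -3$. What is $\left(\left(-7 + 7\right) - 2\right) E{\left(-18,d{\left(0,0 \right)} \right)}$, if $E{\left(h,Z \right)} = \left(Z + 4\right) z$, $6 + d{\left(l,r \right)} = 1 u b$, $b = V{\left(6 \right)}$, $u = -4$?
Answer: $-440$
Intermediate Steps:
$z = -10$ ($z = -7 - 3 = -10$)
$V{\left(n \right)} = 5$
$b = 5$
$d{\left(l,r \right)} = -26$ ($d{\left(l,r \right)} = -6 + 1 \left(-4\right) 5 = -6 - 20 = -26$)
$E{\left(h,Z \right)} = -40 - 10 Z$ ($E{\left(h,Z \right)} = \left(Z + 4\right) \left(-10\right) = \left(4 + Z\right) \left(-10\right) = -40 - 10 Z$)
$\left(\left(-7 + 7\right) - 2\right) E{\left(-18,d{\left(0,0 \right)} \right)} = \left(\left(-7 + 7\right) - 2\right) \left(-40 - -260\right) = \left(0 - 2\right) \left(-40 + 260\right) = \left(-2\right) 220 = -440$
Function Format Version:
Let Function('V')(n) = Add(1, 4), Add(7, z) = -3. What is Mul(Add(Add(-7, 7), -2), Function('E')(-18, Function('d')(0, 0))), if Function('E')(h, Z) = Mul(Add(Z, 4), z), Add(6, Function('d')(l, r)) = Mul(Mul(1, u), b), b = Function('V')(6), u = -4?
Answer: -440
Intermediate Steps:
z = -10 (z = Add(-7, -3) = -10)
Function('V')(n) = 5
b = 5
Function('d')(l, r) = -26 (Function('d')(l, r) = Add(-6, Mul(Mul(1, -4), 5)) = Add(-6, Mul(-4, 5)) = Add(-6, -20) = -26)
Function('E')(h, Z) = Add(-40, Mul(-10, Z)) (Function('E')(h, Z) = Mul(Add(Z, 4), -10) = Mul(Add(4, Z), -10) = Add(-40, Mul(-10, Z)))
Mul(Add(Add(-7, 7), -2), Function('E')(-18, Function('d')(0, 0))) = Mul(Add(Add(-7, 7), -2), Add(-40, Mul(-10, -26))) = Mul(Add(0, -2), Add(-40, 260)) = Mul(-2, 220) = -440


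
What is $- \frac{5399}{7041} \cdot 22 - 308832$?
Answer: $- \frac{2174604890}{7041} \approx -3.0885 \cdot 10^{5}$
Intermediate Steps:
$- \frac{5399}{7041} \cdot 22 - 308832 = \left(-5399\right) \frac{1}{7041} \cdot 22 - 308832 = \left(- \frac{5399}{7041}\right) 22 - 308832 = - \frac{118778}{7041} - 308832 = - \frac{2174604890}{7041}$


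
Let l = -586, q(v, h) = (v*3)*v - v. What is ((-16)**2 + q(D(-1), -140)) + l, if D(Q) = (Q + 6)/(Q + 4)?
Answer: -970/3 ≈ -323.33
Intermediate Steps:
D(Q) = (6 + Q)/(4 + Q)
q(v, h) = -v + 3*v**2 (q(v, h) = (3*v)*v - v = 3*v**2 - v = -v + 3*v**2)
((-16)**2 + q(D(-1), -140)) + l = ((-16)**2 + ((6 - 1)/(4 - 1))*(-1 + 3*((6 - 1)/(4 - 1)))) - 586 = (256 + (5/3)*(-1 + 3*(5/3))) - 586 = (256 + ((1/3)*5)*(-1 + 3*((1/3)*5))) - 586 = (256 + 5*(-1 + 3*(5/3))/3) - 586 = (256 + 5*(-1 + 5)/3) - 586 = (256 + (5/3)*4) - 586 = (256 + 20/3) - 586 = 788/3 - 586 = -970/3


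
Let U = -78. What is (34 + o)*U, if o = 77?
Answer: -8658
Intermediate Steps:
(34 + o)*U = (34 + 77)*(-78) = 111*(-78) = -8658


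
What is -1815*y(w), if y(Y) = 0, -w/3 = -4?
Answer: 0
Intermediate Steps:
w = 12 (w = -3*(-4) = 12)
-1815*y(w) = -1815*0 = -1*0 = 0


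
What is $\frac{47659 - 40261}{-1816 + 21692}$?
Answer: $\frac{3699}{9938} \approx 0.37221$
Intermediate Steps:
$\frac{47659 - 40261}{-1816 + 21692} = \frac{7398}{19876} = 7398 \cdot \frac{1}{19876} = \frac{3699}{9938}$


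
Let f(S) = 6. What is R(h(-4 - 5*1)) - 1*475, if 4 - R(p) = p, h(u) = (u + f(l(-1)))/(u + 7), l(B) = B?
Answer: -945/2 ≈ -472.50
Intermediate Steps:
h(u) = (6 + u)/(7 + u) (h(u) = (u + 6)/(u + 7) = (6 + u)/(7 + u))
R(p) = 4 - p
R(h(-4 - 5*1)) - 1*475 = (4 - (6 + (-4 - 5*1))/(7 + (-4 - 5*1))) - 1*475 = (4 - (6 + (-4 - 5))/(7 + (-4 - 5))) - 475 = (4 - (6 - 9)/(7 - 9)) - 475 = (4 - (-3)/(-2)) - 475 = (4 - (-1)*(-3)/2) - 475 = (4 - 1*3/2) - 475 = (4 - 3/2) - 475 = 5/2 - 475 = -945/2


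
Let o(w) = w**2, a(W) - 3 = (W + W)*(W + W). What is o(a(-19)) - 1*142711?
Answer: 1951098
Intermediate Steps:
a(W) = 3 + 4*W**2 (a(W) = 3 + (W + W)*(W + W) = 3 + (2*W)*(2*W) = 3 + 4*W**2)
o(a(-19)) - 1*142711 = (3 + 4*(-19)**2)**2 - 1*142711 = (3 + 4*361)**2 - 142711 = (3 + 1444)**2 - 142711 = 1447**2 - 142711 = 2093809 - 142711 = 1951098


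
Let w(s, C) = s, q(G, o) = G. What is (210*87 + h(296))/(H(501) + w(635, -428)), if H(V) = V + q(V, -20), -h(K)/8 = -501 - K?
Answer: 24646/1637 ≈ 15.056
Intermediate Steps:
h(K) = 4008 + 8*K (h(K) = -8*(-501 - K) = 4008 + 8*K)
H(V) = 2*V (H(V) = V + V = 2*V)
(210*87 + h(296))/(H(501) + w(635, -428)) = (210*87 + (4008 + 8*296))/(2*501 + 635) = (18270 + (4008 + 2368))/(1002 + 635) = (18270 + 6376)/1637 = 24646*(1/1637) = 24646/1637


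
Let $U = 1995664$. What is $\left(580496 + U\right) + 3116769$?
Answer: $5692929$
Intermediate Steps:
$\left(580496 + U\right) + 3116769 = \left(580496 + 1995664\right) + 3116769 = 2576160 + 3116769 = 5692929$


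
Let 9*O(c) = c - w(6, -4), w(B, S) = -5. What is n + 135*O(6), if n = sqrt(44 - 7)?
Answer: 165 + sqrt(37) ≈ 171.08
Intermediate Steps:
O(c) = 5/9 + c/9 (O(c) = (c - 1*(-5))/9 = (c + 5)/9 = (5 + c)/9 = 5/9 + c/9)
n = sqrt(37) ≈ 6.0828
n + 135*O(6) = sqrt(37) + 135*(5/9 + (1/9)*6) = sqrt(37) + 135*(5/9 + 2/3) = sqrt(37) + 135*(11/9) = sqrt(37) + 165 = 165 + sqrt(37)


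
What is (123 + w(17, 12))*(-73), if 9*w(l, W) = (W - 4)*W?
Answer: -29273/3 ≈ -9757.7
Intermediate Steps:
w(l, W) = W*(-4 + W)/9 (w(l, W) = ((W - 4)*W)/9 = ((-4 + W)*W)/9 = (W*(-4 + W))/9 = W*(-4 + W)/9)
(123 + w(17, 12))*(-73) = (123 + (⅑)*12*(-4 + 12))*(-73) = (123 + (⅑)*12*8)*(-73) = (123 + 32/3)*(-73) = (401/3)*(-73) = -29273/3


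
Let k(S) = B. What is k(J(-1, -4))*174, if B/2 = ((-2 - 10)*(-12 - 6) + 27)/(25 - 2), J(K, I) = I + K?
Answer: 84564/23 ≈ 3676.7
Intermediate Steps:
B = 486/23 (B = 2*(((-2 - 10)*(-12 - 6) + 27)/(25 - 2)) = 2*((-12*(-18) + 27)/23) = 2*((216 + 27)*(1/23)) = 2*(243*(1/23)) = 2*(243/23) = 486/23 ≈ 21.130)
k(S) = 486/23
k(J(-1, -4))*174 = (486/23)*174 = 84564/23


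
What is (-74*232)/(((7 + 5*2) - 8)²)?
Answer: -17168/81 ≈ -211.95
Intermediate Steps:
(-74*232)/(((7 + 5*2) - 8)²) = -17168/((7 + 10) - 8)² = -17168/(17 - 8)² = -17168/(9²) = -17168/81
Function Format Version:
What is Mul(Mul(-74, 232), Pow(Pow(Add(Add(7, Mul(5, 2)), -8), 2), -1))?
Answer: Rational(-17168, 81) ≈ -211.95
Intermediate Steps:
Mul(Mul(-74, 232), Pow(Pow(Add(Add(7, Mul(5, 2)), -8), 2), -1)) = Mul(-17168, Pow(Pow(Add(Add(7, 10), -8), 2), -1)) = Mul(-17168, Pow(Pow(Add(17, -8), 2), -1)) = Mul(-17168, Pow(Pow(9, 2), -1)) = Mul(-17168, Pow(81, -1)) = Mul(-17168, Rational(1, 81)) = Rational(-17168, 81)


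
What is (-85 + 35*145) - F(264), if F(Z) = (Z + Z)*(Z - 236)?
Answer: -9794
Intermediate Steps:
F(Z) = 2*Z*(-236 + Z) (F(Z) = (2*Z)*(-236 + Z) = 2*Z*(-236 + Z))
(-85 + 35*145) - F(264) = (-85 + 35*145) - 2*264*(-236 + 264) = (-85 + 5075) - 2*264*28 = 4990 - 1*14784 = 4990 - 14784 = -9794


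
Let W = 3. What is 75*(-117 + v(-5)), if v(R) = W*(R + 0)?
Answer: -9900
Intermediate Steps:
v(R) = 3*R (v(R) = 3*(R + 0) = 3*R)
75*(-117 + v(-5)) = 75*(-117 + 3*(-5)) = 75*(-117 - 15) = 75*(-132) = -9900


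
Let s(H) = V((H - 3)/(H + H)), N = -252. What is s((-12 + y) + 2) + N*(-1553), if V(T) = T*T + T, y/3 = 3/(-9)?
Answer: 47354202/121 ≈ 3.9136e+5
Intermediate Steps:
y = -1 (y = 3*(3/(-9)) = 3*(3*(-⅑)) = 3*(-⅓) = -1)
V(T) = T + T² (V(T) = T² + T = T + T²)
s(H) = (1 + (-3 + H)/(2*H))*(-3 + H)/(2*H) (s(H) = ((H - 3)/(H + H))*(1 + (H - 3)/(H + H)) = ((-3 + H)/((2*H)))*(1 + (-3 + H)/((2*H))) = ((-3 + H)*(1/(2*H)))*(1 + (-3 + H)*(1/(2*H))) = ((-3 + H)/(2*H))*(1 + (-3 + H)/(2*H)) = (1 + (-3 + H)/(2*H))*(-3 + H)/(2*H))
s((-12 + y) + 2) + N*(-1553) = 3*(-1 + ((-12 - 1) + 2))*(-3 + ((-12 - 1) + 2))/(4*((-12 - 1) + 2)²) - 252*(-1553) = 3*(-1 + (-13 + 2))*(-3 + (-13 + 2))/(4*(-13 + 2)²) + 391356 = (¾)*(-1 - 11)*(-3 - 11)/(-11)² + 391356 = (¾)*(1/121)*(-12)*(-14) + 391356 = 126/121 + 391356 = 47354202/121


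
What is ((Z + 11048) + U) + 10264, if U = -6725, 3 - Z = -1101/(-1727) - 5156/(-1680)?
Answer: 10580022077/725340 ≈ 14586.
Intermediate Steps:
Z = -512503/725340 (Z = 3 - (-1101/(-1727) - 5156/(-1680)) = 3 - (-1101*(-1/1727) - 5156*(-1/1680)) = 3 - (1101/1727 + 1289/420) = 3 - 1*2688523/725340 = 3 - 2688523/725340 = -512503/725340 ≈ -0.70657)
((Z + 11048) + U) + 10264 = ((-512503/725340 + 11048) - 6725) + 10264 = (8013043817/725340 - 6725) + 10264 = 3135132317/725340 + 10264 = 10580022077/725340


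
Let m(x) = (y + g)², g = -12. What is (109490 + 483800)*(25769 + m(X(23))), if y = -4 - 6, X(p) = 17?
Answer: 15575642370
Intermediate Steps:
y = -10
m(x) = 484 (m(x) = (-10 - 12)² = (-22)² = 484)
(109490 + 483800)*(25769 + m(X(23))) = (109490 + 483800)*(25769 + 484) = 593290*26253 = 15575642370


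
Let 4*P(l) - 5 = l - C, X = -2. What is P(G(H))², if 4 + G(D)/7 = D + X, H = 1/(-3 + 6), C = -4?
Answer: 529/9 ≈ 58.778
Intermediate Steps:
H = ⅓ (H = 1/3 = ⅓ ≈ 0.33333)
G(D) = -42 + 7*D (G(D) = -28 + 7*(D - 2) = -28 + 7*(-2 + D) = -28 + (-14 + 7*D) = -42 + 7*D)
P(l) = 9/4 + l/4 (P(l) = 5/4 + (l - 1*(-4))/4 = 5/4 + (l + 4)/4 = 5/4 + (4 + l)/4 = 5/4 + (1 + l/4) = 9/4 + l/4)
P(G(H))² = (9/4 + (-42 + 7*(⅓))/4)² = (9/4 + (-42 + 7/3)/4)² = (9/4 + (¼)*(-119/3))² = (9/4 - 119/12)² = (-23/3)² = 529/9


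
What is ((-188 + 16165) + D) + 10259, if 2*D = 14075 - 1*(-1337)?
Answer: 33942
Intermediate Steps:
D = 7706 (D = (14075 - 1*(-1337))/2 = (14075 + 1337)/2 = (½)*15412 = 7706)
((-188 + 16165) + D) + 10259 = ((-188 + 16165) + 7706) + 10259 = (15977 + 7706) + 10259 = 23683 + 10259 = 33942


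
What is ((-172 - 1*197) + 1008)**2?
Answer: 408321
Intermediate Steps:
((-172 - 1*197) + 1008)**2 = ((-172 - 197) + 1008)**2 = (-369 + 1008)**2 = 639**2 = 408321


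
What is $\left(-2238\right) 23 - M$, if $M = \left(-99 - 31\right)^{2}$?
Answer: $-68374$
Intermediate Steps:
$M = 16900$ ($M = \left(-130\right)^{2} = 16900$)
$\left(-2238\right) 23 - M = \left(-2238\right) 23 - 16900 = -51474 - 16900 = -68374$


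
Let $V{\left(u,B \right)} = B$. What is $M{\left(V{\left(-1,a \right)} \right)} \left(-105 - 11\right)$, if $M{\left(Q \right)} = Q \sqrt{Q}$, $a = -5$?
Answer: $580 i \sqrt{5} \approx 1296.9 i$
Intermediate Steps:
$M{\left(Q \right)} = Q^{\frac{3}{2}}$
$M{\left(V{\left(-1,a \right)} \right)} \left(-105 - 11\right) = \left(-5\right)^{\frac{3}{2}} \left(-105 - 11\right) = - 5 i \sqrt{5} \left(-116\right) = 580 i \sqrt{5}$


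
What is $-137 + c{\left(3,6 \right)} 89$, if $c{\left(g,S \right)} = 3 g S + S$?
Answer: $5203$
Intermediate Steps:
$c{\left(g,S \right)} = S + 3 S g$ ($c{\left(g,S \right)} = 3 S g + S = S + 3 S g$)
$-137 + c{\left(3,6 \right)} 89 = -137 + 6 \left(1 + 3 \cdot 3\right) 89 = -137 + 6 \left(1 + 9\right) 89 = -137 + 6 \cdot 10 \cdot 89 = -137 + 60 \cdot 89 = -137 + 5340 = 5203$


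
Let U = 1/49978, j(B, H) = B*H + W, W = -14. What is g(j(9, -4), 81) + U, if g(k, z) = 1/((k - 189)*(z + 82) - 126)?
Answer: -10895/1953290174 ≈ -5.5778e-6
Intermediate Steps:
j(B, H) = -14 + B*H (j(B, H) = B*H - 14 = -14 + B*H)
g(k, z) = 1/(-126 + (-189 + k)*(82 + z)) (g(k, z) = 1/((-189 + k)*(82 + z) - 126) = 1/(-126 + (-189 + k)*(82 + z)))
U = 1/49978 ≈ 2.0009e-5
g(j(9, -4), 81) + U = 1/(-15624 - 189*81 + 82*(-14 + 9*(-4)) + (-14 + 9*(-4))*81) + 1/49978 = 1/(-15624 - 15309 + 82*(-14 - 36) + (-14 - 36)*81) + 1/49978 = 1/(-15624 - 15309 + 82*(-50) - 50*81) + 1/49978 = 1/(-15624 - 15309 - 4100 - 4050) + 1/49978 = 1/(-39083) + 1/49978 = -1/39083 + 1/49978 = -10895/1953290174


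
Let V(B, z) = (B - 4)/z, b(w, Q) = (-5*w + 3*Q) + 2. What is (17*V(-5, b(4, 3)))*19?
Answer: 323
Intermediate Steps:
b(w, Q) = 2 - 5*w + 3*Q
V(B, z) = (-4 + B)/z
(17*V(-5, b(4, 3)))*19 = (17*((-4 - 5)/(2 - 5*4 + 3*3)))*19 = (17*(-9/(2 - 20 + 9)))*19 = (17*(-9/(-9)))*19 = (17*(-⅑*(-9)))*19 = (17*1)*19 = 17*19 = 323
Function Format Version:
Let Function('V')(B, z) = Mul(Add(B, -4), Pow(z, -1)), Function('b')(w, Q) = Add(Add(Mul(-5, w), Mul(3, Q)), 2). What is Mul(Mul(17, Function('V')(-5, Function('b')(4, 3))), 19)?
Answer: 323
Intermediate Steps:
Function('b')(w, Q) = Add(2, Mul(-5, w), Mul(3, Q))
Function('V')(B, z) = Mul(Pow(z, -1), Add(-4, B)) (Function('V')(B, z) = Mul(Add(-4, B), Pow(z, -1)) = Mul(Pow(z, -1), Add(-4, B)))
Mul(Mul(17, Function('V')(-5, Function('b')(4, 3))), 19) = Mul(Mul(17, Mul(Pow(Add(2, Mul(-5, 4), Mul(3, 3)), -1), Add(-4, -5))), 19) = Mul(Mul(17, Mul(Pow(Add(2, -20, 9), -1), -9)), 19) = Mul(Mul(17, Mul(Pow(-9, -1), -9)), 19) = Mul(Mul(17, Mul(Rational(-1, 9), -9)), 19) = Mul(Mul(17, 1), 19) = Mul(17, 19) = 323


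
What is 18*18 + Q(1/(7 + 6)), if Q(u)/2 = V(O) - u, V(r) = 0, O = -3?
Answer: 4210/13 ≈ 323.85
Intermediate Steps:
Q(u) = -2*u (Q(u) = 2*(0 - u) = 2*(-u) = -2*u)
18*18 + Q(1/(7 + 6)) = 18*18 - 2/(7 + 6) = 324 - 2/13 = 4210/13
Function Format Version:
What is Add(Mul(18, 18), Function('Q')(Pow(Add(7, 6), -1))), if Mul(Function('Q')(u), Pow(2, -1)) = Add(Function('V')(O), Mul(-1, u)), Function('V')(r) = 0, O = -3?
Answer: Rational(4210, 13) ≈ 323.85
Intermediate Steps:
Function('Q')(u) = Mul(-2, u) (Function('Q')(u) = Mul(2, Add(0, Mul(-1, u))) = Mul(2, Mul(-1, u)) = Mul(-2, u))
Add(Mul(18, 18), Function('Q')(Pow(Add(7, 6), -1))) = Add(Mul(18, 18), Mul(-2, Pow(Add(7, 6), -1))) = Add(324, Mul(-2, Pow(13, -1))) = Add(324, Mul(-2, Rational(1, 13))) = Add(324, Rational(-2, 13)) = Rational(4210, 13)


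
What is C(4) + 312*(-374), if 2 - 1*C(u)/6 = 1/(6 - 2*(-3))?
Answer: -233353/2 ≈ -1.1668e+5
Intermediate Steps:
C(u) = 23/2 (C(u) = 12 - 6/(6 - 2*(-3)) = 12 - 6/(6 + 6) = 12 - 6/12 = 12 - 6*1/12 = 12 - ½ = 23/2)
C(4) + 312*(-374) = 23/2 + 312*(-374) = 23/2 - 116688 = -233353/2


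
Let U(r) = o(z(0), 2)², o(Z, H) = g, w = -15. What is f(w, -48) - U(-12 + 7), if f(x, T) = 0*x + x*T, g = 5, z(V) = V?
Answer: 695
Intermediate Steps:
o(Z, H) = 5
f(x, T) = T*x (f(x, T) = 0 + T*x = T*x)
U(r) = 25 (U(r) = 5² = 25)
f(w, -48) - U(-12 + 7) = -48*(-15) - 1*25 = 720 - 25 = 695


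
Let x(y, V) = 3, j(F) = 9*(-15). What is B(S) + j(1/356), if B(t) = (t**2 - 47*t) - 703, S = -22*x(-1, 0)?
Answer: 6620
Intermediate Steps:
j(F) = -135
S = -66 (S = -22*3 = -66)
B(t) = -703 + t**2 - 47*t
B(S) + j(1/356) = (-703 + (-66)**2 - 47*(-66)) - 135 = (-703 + 4356 + 3102) - 135 = 6755 - 135 = 6620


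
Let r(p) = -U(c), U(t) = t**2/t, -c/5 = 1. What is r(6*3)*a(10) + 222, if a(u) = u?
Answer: 272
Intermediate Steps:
c = -5 (c = -5*1 = -5)
U(t) = t
r(p) = 5 (r(p) = -1*(-5) = 5)
r(6*3)*a(10) + 222 = 5*10 + 222 = 50 + 222 = 272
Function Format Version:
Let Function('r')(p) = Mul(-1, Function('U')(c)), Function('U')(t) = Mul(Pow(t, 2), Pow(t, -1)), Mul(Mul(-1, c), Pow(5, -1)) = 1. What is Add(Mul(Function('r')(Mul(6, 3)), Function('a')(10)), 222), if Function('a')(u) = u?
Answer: 272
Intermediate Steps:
c = -5 (c = Mul(-5, 1) = -5)
Function('U')(t) = t
Function('r')(p) = 5 (Function('r')(p) = Mul(-1, -5) = 5)
Add(Mul(Function('r')(Mul(6, 3)), Function('a')(10)), 222) = Add(Mul(5, 10), 222) = Add(50, 222) = 272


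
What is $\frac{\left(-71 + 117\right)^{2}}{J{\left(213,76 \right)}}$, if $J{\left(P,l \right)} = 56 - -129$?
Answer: $\frac{2116}{185} \approx 11.438$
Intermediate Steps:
$J{\left(P,l \right)} = 185$ ($J{\left(P,l \right)} = 56 + 129 = 185$)
$\frac{\left(-71 + 117\right)^{2}}{J{\left(213,76 \right)}} = \frac{\left(-71 + 117\right)^{2}}{185} = 46^{2} \cdot \frac{1}{185} = 2116 \cdot \frac{1}{185} = \frac{2116}{185}$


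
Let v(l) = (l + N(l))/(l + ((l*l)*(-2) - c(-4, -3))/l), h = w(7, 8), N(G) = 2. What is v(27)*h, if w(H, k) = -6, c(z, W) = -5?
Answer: 2349/362 ≈ 6.4890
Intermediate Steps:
h = -6
v(l) = (2 + l)/(l + (5 - 2*l²)/l) (v(l) = (l + 2)/(l + ((l*l)*(-2) - 1*(-5))/l) = (2 + l)/(l + (l²*(-2) + 5)/l) = (2 + l)/(l + (-2*l² + 5)/l) = (2 + l)/(l + (5 - 2*l²)/l))
v(27)*h = -1*27*(2 + 27)/(-5 + 27²)*(-6) = -1*27*29/(-5 + 729)*(-6) = -1*27*29/724*(-6) = -1*27*1/724*29*(-6) = -783/724*(-6) = 2349/362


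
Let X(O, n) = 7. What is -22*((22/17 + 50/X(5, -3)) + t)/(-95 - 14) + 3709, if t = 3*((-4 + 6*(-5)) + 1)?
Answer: 47872345/12971 ≈ 3690.7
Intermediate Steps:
t = -99 (t = 3*((-4 - 30) + 1) = 3*(-34 + 1) = 3*(-33) = -99)
-22*((22/17 + 50/X(5, -3)) + t)/(-95 - 14) + 3709 = -22*((22/17 + 50/7) - 99)/(-95 - 14) + 3709 = -22*((22*(1/17) + 50*(1/7)) - 99)/(-109) + 3709 = -22*((22/17 + 50/7) - 99)*(-1)/109 + 3709 = -22*(1004/119 - 99)*(-1)/109 + 3709 = -(-237094)*(-1)/(119*109) + 3709 = -22*10777/12971 + 3709 = -237094/12971 + 3709 = 47872345/12971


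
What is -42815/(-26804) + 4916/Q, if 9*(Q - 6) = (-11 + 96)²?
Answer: 1497566561/195106316 ≈ 7.6756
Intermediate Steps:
Q = 7279/9 (Q = 6 + (-11 + 96)²/9 = 6 + (⅑)*85² = 6 + (⅑)*7225 = 6 + 7225/9 = 7279/9 ≈ 808.78)
-42815/(-26804) + 4916/Q = -42815/(-26804) + 4916/(7279/9) = -42815*(-1/26804) + 4916*(9/7279) = 42815/26804 + 44244/7279 = 1497566561/195106316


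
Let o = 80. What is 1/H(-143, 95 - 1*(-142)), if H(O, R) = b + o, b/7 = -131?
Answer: -1/837 ≈ -0.0011947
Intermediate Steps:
b = -917 (b = 7*(-131) = -917)
H(O, R) = -837 (H(O, R) = -917 + 80 = -837)
1/H(-143, 95 - 1*(-142)) = 1/(-837) = -1/837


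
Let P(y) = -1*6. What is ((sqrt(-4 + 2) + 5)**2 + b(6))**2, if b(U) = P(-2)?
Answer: 89 + 340*I*sqrt(2) ≈ 89.0 + 480.83*I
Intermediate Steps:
P(y) = -6
b(U) = -6
((sqrt(-4 + 2) + 5)**2 + b(6))**2 = ((sqrt(-4 + 2) + 5)**2 - 6)**2 = ((sqrt(-2) + 5)**2 - 6)**2 = ((I*sqrt(2) + 5)**2 - 6)**2 = ((5 + I*sqrt(2))**2 - 6)**2 = (-6 + (5 + I*sqrt(2))**2)**2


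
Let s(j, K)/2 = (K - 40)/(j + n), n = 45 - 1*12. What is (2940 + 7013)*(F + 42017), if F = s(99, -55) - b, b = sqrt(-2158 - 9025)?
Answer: 27599937731/66 - 9953*I*sqrt(11183) ≈ 4.1818e+8 - 1.0525e+6*I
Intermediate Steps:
b = I*sqrt(11183) (b = sqrt(-11183) = I*sqrt(11183) ≈ 105.75*I)
n = 33 (n = 45 - 12 = 33)
s(j, K) = 2*(-40 + K)/(33 + j) (s(j, K) = 2*((K - 40)/(j + 33)) = 2*((-40 + K)/(33 + j)) = 2*(-40 + K)/(33 + j))
F = -95/66 - I*sqrt(11183) (F = 2*(-40 - 55)/(33 + 99) - I*sqrt(11183) = 2*(-95)/132 - I*sqrt(11183) = 2*(1/132)*(-95) - I*sqrt(11183) = -95/66 - I*sqrt(11183) ≈ -1.4394 - 105.75*I)
(2940 + 7013)*(F + 42017) = (2940 + 7013)*((-95/66 - I*sqrt(11183)) + 42017) = 9953*(2773027/66 - I*sqrt(11183)) = 27599937731/66 - 9953*I*sqrt(11183)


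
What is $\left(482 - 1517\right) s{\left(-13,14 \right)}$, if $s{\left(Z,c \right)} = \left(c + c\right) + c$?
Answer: $-43470$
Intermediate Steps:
$s{\left(Z,c \right)} = 3 c$ ($s{\left(Z,c \right)} = 2 c + c = 3 c$)
$\left(482 - 1517\right) s{\left(-13,14 \right)} = \left(482 - 1517\right) 3 \cdot 14 = \left(-1035\right) 42 = -43470$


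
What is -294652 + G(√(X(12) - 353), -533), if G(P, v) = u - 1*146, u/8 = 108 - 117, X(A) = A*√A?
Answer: -294870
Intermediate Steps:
X(A) = A^(3/2)
u = -72 (u = 8*(108 - 117) = 8*(-9) = -72)
G(P, v) = -218 (G(P, v) = -72 - 1*146 = -72 - 146 = -218)
-294652 + G(√(X(12) - 353), -533) = -294652 - 218 = -294870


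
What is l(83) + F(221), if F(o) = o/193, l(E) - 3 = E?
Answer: 16819/193 ≈ 87.145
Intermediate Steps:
l(E) = 3 + E
F(o) = o/193 (F(o) = o*(1/193) = o/193)
l(83) + F(221) = (3 + 83) + (1/193)*221 = 86 + 221/193 = 16819/193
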